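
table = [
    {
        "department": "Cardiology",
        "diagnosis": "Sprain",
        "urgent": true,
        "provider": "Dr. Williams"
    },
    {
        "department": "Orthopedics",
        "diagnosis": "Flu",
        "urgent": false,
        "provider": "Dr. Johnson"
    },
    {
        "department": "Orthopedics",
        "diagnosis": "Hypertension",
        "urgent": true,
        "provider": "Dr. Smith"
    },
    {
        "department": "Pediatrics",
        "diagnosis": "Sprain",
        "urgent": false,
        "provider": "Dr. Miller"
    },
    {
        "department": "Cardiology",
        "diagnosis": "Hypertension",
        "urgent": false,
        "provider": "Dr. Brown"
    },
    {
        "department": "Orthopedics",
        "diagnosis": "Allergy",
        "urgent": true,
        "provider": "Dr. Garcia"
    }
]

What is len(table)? 6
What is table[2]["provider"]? "Dr. Smith"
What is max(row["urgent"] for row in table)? True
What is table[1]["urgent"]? False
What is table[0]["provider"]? "Dr. Williams"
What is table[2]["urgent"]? True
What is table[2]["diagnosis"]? "Hypertension"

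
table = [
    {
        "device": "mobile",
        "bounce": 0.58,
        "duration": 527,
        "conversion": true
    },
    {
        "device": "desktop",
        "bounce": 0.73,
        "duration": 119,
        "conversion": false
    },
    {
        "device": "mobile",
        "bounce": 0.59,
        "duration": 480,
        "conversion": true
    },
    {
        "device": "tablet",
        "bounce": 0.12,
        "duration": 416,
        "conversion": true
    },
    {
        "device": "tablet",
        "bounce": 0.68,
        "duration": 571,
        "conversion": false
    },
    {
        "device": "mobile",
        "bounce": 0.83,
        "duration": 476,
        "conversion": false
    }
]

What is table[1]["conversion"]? False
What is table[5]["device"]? "mobile"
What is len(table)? 6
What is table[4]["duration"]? 571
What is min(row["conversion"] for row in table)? False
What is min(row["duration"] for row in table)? 119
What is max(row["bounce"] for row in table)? 0.83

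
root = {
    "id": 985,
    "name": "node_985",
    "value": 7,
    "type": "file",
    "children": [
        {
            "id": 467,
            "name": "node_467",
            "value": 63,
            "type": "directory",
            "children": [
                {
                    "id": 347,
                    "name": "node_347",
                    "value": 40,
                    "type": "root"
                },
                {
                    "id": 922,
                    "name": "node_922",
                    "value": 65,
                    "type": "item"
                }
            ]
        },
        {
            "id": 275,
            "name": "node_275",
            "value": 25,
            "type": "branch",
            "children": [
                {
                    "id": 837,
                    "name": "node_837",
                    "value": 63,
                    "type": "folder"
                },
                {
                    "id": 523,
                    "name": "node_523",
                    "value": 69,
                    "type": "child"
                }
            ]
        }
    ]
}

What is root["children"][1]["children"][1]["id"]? 523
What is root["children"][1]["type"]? "branch"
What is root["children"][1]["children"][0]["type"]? "folder"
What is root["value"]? 7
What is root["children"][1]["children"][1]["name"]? "node_523"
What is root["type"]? "file"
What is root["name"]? "node_985"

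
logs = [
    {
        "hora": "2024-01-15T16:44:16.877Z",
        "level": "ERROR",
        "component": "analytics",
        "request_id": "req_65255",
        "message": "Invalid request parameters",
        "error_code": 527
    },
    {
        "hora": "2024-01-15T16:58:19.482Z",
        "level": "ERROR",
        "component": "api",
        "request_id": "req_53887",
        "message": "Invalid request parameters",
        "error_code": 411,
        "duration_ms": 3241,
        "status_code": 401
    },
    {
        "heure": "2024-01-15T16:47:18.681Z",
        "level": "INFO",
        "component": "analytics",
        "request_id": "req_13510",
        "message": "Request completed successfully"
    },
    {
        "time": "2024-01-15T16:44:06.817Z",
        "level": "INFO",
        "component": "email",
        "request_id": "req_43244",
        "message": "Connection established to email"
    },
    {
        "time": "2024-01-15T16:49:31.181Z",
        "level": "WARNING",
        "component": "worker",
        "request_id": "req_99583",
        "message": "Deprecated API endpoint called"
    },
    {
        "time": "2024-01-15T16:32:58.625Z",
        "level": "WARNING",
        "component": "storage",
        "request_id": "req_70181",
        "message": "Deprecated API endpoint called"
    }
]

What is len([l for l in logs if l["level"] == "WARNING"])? 2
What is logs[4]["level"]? "WARNING"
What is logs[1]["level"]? "ERROR"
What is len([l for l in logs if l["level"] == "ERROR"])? 2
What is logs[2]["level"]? "INFO"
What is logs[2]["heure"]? "2024-01-15T16:47:18.681Z"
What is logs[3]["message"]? "Connection established to email"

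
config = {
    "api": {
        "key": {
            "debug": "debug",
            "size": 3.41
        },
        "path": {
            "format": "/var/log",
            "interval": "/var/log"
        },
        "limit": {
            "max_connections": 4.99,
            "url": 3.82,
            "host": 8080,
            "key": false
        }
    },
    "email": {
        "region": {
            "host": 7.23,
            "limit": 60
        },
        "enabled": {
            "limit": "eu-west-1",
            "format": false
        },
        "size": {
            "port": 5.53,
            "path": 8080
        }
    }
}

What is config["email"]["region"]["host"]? 7.23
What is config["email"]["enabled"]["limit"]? "eu-west-1"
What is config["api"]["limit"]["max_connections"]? 4.99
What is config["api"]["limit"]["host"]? 8080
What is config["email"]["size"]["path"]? 8080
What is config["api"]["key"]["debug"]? "debug"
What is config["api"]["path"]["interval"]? "/var/log"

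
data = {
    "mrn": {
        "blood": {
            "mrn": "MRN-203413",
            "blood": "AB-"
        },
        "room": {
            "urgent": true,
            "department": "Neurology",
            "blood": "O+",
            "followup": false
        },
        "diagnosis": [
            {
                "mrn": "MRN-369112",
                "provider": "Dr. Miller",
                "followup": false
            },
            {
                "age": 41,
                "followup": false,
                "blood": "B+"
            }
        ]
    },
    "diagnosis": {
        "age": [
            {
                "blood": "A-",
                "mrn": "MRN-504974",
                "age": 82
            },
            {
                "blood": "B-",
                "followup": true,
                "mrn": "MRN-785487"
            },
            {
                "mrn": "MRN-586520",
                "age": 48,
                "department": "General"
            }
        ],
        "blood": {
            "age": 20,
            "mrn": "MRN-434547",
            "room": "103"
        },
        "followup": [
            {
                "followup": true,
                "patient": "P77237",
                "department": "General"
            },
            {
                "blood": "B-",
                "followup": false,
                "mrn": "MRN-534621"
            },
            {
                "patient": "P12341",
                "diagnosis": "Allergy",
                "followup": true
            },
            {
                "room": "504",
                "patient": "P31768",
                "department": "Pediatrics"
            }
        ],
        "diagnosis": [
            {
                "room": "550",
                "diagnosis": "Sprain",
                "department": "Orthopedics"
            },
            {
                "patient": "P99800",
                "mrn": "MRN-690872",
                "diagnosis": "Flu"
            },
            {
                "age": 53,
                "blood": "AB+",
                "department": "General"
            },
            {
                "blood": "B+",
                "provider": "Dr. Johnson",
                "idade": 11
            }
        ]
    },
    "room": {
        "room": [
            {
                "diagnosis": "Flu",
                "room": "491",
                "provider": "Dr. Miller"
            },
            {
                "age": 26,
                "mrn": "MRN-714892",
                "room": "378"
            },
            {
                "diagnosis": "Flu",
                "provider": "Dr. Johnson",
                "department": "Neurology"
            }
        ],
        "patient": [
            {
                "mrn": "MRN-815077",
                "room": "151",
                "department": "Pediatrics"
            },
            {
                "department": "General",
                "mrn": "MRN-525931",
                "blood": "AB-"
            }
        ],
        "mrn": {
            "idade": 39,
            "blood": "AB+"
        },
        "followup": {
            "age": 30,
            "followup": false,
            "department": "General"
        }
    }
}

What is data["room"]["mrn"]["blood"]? "AB+"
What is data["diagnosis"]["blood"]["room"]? "103"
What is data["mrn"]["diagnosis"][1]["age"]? 41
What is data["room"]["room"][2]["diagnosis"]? "Flu"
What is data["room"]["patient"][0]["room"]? "151"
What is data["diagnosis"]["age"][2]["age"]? 48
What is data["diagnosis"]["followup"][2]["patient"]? "P12341"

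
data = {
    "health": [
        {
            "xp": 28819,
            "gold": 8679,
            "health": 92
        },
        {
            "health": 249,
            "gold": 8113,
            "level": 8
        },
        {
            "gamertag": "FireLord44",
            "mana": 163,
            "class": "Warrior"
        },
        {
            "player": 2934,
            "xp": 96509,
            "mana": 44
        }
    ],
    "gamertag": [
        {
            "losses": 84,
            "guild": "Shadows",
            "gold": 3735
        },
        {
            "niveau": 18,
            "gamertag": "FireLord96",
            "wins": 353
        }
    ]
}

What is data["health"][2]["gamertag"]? "FireLord44"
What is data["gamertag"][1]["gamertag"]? "FireLord96"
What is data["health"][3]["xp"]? 96509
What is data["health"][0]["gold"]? 8679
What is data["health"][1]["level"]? 8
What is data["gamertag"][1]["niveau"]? 18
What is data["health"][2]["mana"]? 163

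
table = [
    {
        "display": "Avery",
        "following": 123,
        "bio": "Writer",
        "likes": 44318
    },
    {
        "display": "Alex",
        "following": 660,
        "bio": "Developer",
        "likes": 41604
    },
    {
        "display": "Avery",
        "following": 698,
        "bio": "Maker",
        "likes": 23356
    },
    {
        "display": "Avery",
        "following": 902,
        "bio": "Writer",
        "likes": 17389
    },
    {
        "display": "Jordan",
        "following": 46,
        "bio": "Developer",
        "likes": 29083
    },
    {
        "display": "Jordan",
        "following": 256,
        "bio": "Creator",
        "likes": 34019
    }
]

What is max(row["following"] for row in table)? 902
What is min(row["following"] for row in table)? 46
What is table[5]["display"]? "Jordan"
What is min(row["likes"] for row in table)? 17389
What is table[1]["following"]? 660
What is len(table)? 6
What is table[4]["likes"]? 29083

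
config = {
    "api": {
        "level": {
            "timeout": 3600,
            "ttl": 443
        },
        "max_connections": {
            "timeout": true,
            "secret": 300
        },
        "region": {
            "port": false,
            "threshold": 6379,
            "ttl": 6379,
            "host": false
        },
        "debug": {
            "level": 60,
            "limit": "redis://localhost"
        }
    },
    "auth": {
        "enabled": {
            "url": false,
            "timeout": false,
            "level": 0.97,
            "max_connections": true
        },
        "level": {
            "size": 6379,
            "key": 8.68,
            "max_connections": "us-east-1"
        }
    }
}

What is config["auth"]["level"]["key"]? 8.68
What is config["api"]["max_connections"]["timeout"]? True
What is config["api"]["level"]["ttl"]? 443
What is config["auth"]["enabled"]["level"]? 0.97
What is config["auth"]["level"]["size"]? 6379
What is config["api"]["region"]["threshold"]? 6379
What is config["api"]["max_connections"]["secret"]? 300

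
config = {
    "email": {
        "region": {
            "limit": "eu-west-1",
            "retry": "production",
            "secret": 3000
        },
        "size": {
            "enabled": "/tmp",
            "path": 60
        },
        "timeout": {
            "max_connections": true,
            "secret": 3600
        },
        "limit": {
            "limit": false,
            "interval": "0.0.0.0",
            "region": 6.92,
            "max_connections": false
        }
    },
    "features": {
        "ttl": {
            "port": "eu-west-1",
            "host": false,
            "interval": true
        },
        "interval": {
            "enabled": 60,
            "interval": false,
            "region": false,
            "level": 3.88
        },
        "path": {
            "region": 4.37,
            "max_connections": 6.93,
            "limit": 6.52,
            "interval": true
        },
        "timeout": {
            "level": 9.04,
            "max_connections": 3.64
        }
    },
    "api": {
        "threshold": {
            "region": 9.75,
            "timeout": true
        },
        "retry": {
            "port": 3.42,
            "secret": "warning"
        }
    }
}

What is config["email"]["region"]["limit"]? "eu-west-1"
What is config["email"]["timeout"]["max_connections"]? True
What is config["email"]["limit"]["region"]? 6.92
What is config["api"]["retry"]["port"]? 3.42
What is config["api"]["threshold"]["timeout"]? True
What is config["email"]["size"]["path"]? 60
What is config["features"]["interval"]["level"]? 3.88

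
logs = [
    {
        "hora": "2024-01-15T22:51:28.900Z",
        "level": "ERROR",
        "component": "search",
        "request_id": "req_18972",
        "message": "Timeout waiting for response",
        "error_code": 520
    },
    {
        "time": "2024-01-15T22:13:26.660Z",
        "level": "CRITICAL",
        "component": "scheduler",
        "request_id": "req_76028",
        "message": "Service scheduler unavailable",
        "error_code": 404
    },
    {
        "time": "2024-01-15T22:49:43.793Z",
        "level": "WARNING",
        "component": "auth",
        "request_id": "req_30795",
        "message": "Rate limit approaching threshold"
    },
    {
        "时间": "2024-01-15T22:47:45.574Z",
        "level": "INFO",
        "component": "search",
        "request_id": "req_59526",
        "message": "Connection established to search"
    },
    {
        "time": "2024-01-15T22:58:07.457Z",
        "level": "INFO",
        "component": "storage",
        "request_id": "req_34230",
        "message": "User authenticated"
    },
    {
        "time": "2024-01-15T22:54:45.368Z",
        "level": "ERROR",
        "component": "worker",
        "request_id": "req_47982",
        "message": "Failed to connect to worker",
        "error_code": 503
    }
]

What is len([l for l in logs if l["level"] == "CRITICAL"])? 1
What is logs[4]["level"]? "INFO"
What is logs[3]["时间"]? "2024-01-15T22:47:45.574Z"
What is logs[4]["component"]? "storage"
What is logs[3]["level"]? "INFO"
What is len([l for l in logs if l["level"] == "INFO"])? 2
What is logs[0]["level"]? "ERROR"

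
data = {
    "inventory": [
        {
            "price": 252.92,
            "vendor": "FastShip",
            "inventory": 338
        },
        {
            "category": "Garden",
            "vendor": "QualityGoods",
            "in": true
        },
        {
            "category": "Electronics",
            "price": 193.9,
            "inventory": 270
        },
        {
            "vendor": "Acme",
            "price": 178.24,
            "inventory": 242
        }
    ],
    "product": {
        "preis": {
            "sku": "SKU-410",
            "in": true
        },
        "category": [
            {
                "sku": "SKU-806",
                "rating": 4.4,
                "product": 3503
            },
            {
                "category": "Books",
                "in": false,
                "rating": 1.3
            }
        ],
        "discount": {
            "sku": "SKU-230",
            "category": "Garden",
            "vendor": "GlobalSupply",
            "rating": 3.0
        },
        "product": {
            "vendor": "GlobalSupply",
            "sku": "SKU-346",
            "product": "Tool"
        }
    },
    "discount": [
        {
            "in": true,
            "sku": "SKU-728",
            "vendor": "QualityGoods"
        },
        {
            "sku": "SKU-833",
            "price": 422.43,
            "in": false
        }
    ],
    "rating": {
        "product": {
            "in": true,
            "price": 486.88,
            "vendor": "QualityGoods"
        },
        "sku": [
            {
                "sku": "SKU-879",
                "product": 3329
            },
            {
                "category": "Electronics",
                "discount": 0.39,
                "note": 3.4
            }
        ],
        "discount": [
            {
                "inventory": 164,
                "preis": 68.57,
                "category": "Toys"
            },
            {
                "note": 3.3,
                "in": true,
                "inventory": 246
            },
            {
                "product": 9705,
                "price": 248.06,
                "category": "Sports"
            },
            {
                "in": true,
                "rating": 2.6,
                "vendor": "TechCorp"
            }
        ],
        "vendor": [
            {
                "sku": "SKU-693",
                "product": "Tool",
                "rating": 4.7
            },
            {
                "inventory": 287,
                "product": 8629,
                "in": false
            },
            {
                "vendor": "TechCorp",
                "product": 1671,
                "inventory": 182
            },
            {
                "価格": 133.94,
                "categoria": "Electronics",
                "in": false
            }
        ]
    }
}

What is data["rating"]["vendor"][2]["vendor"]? "TechCorp"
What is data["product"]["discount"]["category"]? "Garden"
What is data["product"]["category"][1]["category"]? "Books"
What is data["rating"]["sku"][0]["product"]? 3329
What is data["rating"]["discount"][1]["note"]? 3.3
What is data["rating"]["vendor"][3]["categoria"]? "Electronics"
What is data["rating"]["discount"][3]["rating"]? 2.6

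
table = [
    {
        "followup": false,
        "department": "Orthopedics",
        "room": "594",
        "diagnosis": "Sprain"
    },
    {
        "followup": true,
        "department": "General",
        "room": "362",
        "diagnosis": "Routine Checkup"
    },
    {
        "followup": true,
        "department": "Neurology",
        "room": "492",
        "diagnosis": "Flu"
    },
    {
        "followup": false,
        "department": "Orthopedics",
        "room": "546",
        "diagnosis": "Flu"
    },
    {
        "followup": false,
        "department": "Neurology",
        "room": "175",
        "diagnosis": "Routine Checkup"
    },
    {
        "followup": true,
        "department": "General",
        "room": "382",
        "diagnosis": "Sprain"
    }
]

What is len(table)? 6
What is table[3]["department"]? "Orthopedics"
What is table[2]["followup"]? True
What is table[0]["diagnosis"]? "Sprain"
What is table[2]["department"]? "Neurology"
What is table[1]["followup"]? True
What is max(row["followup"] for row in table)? True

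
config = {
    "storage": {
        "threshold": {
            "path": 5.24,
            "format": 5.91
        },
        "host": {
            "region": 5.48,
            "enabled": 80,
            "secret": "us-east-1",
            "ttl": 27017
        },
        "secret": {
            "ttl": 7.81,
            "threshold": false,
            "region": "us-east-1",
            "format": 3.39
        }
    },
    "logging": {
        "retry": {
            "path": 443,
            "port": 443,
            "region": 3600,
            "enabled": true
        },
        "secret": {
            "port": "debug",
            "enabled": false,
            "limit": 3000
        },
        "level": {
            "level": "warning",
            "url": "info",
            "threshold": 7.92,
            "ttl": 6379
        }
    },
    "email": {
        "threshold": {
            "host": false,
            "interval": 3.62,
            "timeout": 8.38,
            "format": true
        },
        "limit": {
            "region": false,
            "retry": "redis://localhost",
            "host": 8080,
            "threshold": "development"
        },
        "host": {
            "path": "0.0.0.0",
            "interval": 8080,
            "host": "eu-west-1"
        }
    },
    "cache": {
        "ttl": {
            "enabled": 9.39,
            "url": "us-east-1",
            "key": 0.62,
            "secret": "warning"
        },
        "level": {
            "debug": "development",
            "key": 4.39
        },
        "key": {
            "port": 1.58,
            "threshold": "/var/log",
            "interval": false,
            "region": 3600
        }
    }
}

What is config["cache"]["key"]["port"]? 1.58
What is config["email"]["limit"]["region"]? False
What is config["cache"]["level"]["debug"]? "development"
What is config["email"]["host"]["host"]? "eu-west-1"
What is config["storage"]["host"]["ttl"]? 27017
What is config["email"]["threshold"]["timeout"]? 8.38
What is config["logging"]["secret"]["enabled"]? False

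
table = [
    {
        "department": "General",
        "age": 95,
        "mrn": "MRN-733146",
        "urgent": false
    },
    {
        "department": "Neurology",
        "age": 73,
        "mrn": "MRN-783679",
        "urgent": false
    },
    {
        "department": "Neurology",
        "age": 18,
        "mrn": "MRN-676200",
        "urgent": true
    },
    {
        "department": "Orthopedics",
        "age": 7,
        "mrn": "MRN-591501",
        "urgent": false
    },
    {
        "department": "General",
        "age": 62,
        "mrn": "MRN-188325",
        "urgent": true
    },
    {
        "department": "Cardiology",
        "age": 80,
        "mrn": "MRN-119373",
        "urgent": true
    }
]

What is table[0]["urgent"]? False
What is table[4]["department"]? "General"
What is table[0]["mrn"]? "MRN-733146"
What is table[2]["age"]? 18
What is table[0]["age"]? 95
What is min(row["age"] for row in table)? 7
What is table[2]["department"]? "Neurology"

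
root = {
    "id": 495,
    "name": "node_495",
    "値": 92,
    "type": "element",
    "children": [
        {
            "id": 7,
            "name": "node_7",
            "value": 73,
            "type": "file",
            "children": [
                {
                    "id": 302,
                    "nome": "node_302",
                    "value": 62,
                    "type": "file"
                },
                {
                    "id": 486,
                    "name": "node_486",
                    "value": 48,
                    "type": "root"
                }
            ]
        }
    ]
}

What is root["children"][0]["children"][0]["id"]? 302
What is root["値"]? 92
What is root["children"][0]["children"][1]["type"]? "root"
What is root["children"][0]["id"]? 7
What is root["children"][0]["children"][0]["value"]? 62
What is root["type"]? "element"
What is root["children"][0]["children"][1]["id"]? 486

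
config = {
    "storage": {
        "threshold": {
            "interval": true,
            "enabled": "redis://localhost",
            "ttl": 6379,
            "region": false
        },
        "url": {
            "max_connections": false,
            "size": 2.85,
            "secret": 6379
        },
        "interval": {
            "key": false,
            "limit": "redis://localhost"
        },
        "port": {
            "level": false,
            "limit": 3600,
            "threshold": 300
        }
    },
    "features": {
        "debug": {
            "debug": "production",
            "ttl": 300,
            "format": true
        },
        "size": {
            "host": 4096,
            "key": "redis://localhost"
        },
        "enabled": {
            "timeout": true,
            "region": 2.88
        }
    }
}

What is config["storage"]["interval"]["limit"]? "redis://localhost"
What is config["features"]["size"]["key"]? "redis://localhost"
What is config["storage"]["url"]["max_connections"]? False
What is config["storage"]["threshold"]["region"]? False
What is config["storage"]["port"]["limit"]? 3600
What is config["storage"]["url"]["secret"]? 6379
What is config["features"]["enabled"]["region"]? 2.88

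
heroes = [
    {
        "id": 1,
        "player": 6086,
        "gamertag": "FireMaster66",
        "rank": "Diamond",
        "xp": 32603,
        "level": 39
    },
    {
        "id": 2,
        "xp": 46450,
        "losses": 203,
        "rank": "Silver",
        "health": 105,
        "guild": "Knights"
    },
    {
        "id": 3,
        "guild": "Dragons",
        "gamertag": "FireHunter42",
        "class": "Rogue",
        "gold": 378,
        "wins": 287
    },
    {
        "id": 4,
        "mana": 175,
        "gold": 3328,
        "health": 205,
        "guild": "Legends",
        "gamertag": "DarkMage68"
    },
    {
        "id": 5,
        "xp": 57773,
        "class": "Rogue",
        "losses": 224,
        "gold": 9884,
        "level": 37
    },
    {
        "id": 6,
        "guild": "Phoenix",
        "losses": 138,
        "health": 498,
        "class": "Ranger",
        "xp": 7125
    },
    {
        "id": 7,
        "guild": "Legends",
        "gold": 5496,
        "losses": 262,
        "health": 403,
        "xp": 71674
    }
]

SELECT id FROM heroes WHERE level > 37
[1]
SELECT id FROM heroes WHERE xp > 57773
[7]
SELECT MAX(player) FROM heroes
6086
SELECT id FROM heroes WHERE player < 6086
[]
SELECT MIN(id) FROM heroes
1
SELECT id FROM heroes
[1, 2, 3, 4, 5, 6, 7]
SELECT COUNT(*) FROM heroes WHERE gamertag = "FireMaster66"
1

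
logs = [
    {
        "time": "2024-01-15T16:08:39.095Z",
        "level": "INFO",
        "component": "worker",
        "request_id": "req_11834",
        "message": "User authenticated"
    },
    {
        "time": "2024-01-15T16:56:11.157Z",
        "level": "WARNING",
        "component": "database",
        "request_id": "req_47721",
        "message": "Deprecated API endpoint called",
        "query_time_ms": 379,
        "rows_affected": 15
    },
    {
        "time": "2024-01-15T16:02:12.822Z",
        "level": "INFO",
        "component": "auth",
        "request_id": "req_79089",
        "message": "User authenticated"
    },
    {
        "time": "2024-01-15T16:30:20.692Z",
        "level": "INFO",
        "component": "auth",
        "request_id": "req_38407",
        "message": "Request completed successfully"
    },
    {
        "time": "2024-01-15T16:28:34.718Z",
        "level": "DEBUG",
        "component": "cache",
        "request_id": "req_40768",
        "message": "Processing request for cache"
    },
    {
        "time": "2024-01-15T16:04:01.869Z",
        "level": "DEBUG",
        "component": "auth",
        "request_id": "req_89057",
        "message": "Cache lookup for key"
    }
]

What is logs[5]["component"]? "auth"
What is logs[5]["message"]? "Cache lookup for key"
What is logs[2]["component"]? "auth"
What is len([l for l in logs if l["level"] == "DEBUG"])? 2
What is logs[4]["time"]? "2024-01-15T16:28:34.718Z"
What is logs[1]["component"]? "database"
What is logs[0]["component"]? "worker"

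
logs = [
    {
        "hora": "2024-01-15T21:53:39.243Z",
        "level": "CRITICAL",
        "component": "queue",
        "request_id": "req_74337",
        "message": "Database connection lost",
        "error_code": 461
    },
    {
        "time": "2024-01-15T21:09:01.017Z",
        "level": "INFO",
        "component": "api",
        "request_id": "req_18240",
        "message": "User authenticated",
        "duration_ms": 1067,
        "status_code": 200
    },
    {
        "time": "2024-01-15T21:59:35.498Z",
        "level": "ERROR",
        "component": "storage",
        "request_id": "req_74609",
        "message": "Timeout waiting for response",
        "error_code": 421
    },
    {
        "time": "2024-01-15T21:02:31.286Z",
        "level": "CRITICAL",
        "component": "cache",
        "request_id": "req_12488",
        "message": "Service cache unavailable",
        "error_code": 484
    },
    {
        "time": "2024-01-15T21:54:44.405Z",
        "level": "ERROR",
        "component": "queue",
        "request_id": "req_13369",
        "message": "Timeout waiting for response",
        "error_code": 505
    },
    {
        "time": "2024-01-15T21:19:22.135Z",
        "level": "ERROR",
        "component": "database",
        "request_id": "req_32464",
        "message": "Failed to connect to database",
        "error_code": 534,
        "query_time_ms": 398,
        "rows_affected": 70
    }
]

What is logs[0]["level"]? "CRITICAL"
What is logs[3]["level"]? "CRITICAL"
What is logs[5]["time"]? "2024-01-15T21:19:22.135Z"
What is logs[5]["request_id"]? "req_32464"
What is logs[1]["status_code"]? 200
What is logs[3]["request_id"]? "req_12488"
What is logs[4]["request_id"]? "req_13369"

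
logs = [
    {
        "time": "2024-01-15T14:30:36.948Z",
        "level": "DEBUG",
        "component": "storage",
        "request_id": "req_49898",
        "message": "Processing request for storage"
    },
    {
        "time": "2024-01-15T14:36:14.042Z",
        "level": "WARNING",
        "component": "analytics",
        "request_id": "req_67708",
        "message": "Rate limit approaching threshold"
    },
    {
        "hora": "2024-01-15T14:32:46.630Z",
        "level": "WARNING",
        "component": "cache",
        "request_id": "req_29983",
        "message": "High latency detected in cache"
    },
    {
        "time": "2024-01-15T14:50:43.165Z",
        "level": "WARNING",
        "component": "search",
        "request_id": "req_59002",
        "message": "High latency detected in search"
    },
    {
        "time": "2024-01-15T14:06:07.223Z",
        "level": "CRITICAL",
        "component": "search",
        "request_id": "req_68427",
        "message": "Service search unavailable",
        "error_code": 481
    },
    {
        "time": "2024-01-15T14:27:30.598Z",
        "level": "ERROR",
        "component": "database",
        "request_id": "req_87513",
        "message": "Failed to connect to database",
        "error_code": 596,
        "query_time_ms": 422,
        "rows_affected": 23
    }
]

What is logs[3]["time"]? "2024-01-15T14:50:43.165Z"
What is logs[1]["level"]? "WARNING"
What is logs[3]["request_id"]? "req_59002"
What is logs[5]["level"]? "ERROR"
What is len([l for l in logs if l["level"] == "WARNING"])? 3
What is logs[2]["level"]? "WARNING"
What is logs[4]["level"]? "CRITICAL"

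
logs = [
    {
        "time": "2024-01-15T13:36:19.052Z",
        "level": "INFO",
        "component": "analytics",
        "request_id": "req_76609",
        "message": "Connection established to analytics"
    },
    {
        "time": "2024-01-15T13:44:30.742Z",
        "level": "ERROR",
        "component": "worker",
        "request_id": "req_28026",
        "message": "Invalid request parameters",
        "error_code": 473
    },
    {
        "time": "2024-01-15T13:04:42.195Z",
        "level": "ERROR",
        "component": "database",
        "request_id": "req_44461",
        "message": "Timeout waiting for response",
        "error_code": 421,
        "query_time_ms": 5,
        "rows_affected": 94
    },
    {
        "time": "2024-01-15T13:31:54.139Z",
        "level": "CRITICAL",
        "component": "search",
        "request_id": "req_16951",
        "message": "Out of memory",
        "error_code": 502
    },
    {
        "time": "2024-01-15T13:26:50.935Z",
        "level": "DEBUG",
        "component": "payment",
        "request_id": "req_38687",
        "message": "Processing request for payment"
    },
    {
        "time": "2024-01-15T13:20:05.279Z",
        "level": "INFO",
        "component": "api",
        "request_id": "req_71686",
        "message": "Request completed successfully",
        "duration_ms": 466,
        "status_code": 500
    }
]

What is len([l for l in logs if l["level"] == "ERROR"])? 2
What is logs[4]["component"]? "payment"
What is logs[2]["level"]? "ERROR"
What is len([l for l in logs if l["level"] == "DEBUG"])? 1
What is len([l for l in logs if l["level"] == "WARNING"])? 0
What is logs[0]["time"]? "2024-01-15T13:36:19.052Z"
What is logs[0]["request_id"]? "req_76609"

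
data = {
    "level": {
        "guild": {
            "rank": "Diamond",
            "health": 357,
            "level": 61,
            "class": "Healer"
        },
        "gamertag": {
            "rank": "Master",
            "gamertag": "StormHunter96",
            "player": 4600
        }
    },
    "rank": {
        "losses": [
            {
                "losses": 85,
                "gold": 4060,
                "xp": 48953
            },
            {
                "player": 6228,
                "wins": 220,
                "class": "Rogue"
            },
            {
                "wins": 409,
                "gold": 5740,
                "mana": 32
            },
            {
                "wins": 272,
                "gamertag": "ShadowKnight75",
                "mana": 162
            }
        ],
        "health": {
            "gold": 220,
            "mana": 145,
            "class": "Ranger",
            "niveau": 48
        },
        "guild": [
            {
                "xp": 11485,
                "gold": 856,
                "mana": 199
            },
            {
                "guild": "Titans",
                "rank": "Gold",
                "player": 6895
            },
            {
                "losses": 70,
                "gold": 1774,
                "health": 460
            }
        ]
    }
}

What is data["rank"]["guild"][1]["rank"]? "Gold"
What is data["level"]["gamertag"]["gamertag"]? "StormHunter96"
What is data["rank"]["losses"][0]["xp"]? 48953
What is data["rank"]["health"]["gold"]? 220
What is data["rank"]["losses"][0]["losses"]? 85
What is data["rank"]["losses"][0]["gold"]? 4060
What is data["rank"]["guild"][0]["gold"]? 856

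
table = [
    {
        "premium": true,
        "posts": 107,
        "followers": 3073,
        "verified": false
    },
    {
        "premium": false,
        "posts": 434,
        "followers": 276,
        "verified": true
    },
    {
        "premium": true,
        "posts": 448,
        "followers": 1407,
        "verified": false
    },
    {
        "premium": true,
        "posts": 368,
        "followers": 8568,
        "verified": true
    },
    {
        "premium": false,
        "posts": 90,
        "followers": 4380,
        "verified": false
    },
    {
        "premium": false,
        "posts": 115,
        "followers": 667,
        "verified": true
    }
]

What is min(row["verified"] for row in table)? False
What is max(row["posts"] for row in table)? 448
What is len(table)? 6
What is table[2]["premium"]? True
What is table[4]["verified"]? False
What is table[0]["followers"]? 3073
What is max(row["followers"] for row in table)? 8568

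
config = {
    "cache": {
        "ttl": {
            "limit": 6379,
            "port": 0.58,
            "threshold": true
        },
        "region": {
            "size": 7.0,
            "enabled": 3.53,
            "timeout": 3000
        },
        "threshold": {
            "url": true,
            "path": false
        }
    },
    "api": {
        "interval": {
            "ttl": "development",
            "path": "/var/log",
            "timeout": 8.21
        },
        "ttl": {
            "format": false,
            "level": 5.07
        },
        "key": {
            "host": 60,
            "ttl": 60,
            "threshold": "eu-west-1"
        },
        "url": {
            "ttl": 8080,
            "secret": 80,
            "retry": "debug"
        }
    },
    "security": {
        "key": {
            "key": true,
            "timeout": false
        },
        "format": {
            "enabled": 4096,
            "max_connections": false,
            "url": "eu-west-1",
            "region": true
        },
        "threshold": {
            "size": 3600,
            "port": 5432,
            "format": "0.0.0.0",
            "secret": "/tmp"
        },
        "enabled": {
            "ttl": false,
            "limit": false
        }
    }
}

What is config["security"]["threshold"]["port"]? 5432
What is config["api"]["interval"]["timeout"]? 8.21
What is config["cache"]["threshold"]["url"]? True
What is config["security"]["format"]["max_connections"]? False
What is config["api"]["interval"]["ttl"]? "development"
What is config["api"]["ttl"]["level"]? 5.07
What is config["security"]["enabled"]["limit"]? False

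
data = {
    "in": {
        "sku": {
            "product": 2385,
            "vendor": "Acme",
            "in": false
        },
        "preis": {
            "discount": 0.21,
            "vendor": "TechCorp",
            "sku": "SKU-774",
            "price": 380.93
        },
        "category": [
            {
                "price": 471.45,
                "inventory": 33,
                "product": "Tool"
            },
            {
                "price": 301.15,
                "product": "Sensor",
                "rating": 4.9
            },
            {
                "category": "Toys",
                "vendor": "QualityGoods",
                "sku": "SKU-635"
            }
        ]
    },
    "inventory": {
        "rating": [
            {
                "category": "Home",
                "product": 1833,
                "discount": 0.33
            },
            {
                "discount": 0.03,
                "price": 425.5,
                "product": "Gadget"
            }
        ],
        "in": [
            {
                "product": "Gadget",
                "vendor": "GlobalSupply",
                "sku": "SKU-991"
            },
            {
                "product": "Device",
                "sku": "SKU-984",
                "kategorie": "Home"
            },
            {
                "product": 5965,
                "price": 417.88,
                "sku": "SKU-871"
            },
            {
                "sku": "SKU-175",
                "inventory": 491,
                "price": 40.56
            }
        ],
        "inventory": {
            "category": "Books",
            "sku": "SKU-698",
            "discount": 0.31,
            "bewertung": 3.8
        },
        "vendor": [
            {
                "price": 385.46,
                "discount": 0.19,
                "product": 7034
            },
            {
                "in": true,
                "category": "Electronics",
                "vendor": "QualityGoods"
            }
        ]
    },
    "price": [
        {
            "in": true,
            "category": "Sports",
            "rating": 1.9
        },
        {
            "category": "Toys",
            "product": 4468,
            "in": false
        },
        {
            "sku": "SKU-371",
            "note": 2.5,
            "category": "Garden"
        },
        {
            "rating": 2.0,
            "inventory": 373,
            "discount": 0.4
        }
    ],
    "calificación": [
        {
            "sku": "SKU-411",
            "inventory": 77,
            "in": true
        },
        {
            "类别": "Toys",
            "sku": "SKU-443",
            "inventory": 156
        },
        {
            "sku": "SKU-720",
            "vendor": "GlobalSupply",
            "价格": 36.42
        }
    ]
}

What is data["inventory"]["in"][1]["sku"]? "SKU-984"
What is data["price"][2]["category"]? "Garden"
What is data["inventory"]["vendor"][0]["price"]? 385.46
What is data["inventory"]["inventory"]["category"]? "Books"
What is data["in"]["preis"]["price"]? 380.93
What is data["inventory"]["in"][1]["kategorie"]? "Home"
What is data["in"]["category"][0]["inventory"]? 33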